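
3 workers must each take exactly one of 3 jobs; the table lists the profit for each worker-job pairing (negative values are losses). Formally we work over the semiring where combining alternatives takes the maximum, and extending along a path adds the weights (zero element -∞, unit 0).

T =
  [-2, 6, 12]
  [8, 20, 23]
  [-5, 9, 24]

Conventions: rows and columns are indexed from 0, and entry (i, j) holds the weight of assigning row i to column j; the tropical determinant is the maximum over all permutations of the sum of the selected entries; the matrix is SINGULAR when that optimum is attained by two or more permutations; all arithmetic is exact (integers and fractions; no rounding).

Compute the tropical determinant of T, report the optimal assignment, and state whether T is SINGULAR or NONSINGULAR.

σ = (0, 1, 2): (-2) + 20 + 24 = 42
σ = (0, 2, 1): (-2) + 23 + 9 = 30
σ = (1, 0, 2): 6 + 8 + 24 = 38
σ = (1, 2, 0): 6 + 23 + (-5) = 24
σ = (2, 0, 1): 12 + 8 + 9 = 29
σ = (2, 1, 0): 12 + 20 + (-5) = 27
Optimal value attained by: σ = (0, 1, 2).
Answer: det⊕(T) = 42; verdict: NONSINGULAR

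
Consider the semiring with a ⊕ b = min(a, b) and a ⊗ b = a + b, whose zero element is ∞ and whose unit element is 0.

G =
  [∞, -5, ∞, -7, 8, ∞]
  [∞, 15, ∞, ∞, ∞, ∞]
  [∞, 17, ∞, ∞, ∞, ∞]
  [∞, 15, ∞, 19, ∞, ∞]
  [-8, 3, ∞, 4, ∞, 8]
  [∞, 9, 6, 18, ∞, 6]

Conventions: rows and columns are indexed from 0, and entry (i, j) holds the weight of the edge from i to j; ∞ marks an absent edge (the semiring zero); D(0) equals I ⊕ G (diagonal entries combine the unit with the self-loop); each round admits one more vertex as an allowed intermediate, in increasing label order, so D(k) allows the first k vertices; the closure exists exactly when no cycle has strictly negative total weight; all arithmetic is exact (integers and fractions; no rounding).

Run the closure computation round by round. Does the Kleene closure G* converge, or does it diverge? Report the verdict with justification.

D(0):
  [0, -5, ∞, -7, 8, ∞]
  [∞, 0, ∞, ∞, ∞, ∞]
  [∞, 17, 0, ∞, ∞, ∞]
  [∞, 15, ∞, 0, ∞, ∞]
  [-8, 3, ∞, 4, 0, 8]
  [∞, 9, 6, 18, ∞, 0]
D(1):
  [0, -5, ∞, -7, 8, ∞]
  [∞, 0, ∞, ∞, ∞, ∞]
  [∞, 17, 0, ∞, ∞, ∞]
  [∞, 15, ∞, 0, ∞, ∞]
  [-8, -13, ∞, -15, 0, 8]
  [∞, 9, 6, 18, ∞, 0]
D(2):
  [0, -5, ∞, -7, 8, ∞]
  [∞, 0, ∞, ∞, ∞, ∞]
  [∞, 17, 0, ∞, ∞, ∞]
  [∞, 15, ∞, 0, ∞, ∞]
  [-8, -13, ∞, -15, 0, 8]
  [∞, 9, 6, 18, ∞, 0]
D(3):
  [0, -5, ∞, -7, 8, ∞]
  [∞, 0, ∞, ∞, ∞, ∞]
  [∞, 17, 0, ∞, ∞, ∞]
  [∞, 15, ∞, 0, ∞, ∞]
  [-8, -13, ∞, -15, 0, 8]
  [∞, 9, 6, 18, ∞, 0]
D(4):
  [0, -5, ∞, -7, 8, ∞]
  [∞, 0, ∞, ∞, ∞, ∞]
  [∞, 17, 0, ∞, ∞, ∞]
  [∞, 15, ∞, 0, ∞, ∞]
  [-8, -13, ∞, -15, 0, 8]
  [∞, 9, 6, 18, ∞, 0]
D(5):
  [0, -5, ∞, -7, 8, 16]
  [∞, 0, ∞, ∞, ∞, ∞]
  [∞, 17, 0, ∞, ∞, ∞]
  [∞, 15, ∞, 0, ∞, ∞]
  [-8, -13, ∞, -15, 0, 8]
  [∞, 9, 6, 18, ∞, 0]
D(6):
  [0, -5, 22, -7, 8, 16]
  [∞, 0, ∞, ∞, ∞, ∞]
  [∞, 17, 0, ∞, ∞, ∞]
  [∞, 15, ∞, 0, ∞, ∞]
  [-8, -13, 14, -15, 0, 8]
  [∞, 9, 6, 18, ∞, 0]
Key observation: every diagonal entry stays at the unit through all rounds, so no improving cycle exists.
Answer: CONVERGES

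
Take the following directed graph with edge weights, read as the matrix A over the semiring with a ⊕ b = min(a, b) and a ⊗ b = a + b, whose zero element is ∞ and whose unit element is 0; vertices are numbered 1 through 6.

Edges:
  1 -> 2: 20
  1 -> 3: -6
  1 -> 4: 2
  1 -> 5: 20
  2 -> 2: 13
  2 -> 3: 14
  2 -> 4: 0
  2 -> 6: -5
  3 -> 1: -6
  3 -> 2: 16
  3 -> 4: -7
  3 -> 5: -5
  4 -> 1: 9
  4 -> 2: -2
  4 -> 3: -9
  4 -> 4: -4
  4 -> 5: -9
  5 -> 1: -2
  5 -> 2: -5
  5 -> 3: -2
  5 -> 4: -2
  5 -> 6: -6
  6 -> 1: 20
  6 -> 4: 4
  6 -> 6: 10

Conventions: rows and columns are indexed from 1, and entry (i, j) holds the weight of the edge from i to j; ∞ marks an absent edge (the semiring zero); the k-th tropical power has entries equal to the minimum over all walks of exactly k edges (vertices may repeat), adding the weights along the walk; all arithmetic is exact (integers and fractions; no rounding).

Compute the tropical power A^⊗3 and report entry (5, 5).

A^⊗2:
  [-12, 0, -7, -13, -11, 14]
  [8, -2, -9, -4, -9, 5]
  [-7, -10, -16, -11, -16, -11]
  [-15, -14, -13, -16, -14, -15]
  [-8, -4, -11, -9, -11, -10]
  [13, 2, -5, 0, -5, 20]
A^⊗3:
  [-13, -16, -22, -17, -22, -17]
  [-15, -14, -13, -16, -14, -15]
  [-22, -21, -20, -23, -21, -22]
  [-19, -19, -25, -20, -25, -20]
  [-17, -16, -18, -18, -18, -17]
  [-11, -10, -9, -12, -10, -11]
Key observation: the optimum is the walk 5->3->4->5, with weight (-2) + (-7) + (-9) = -18.
Optimal value attained by: walk 5->3->4->5.
Answer: (A^⊗3)[5][5] = -18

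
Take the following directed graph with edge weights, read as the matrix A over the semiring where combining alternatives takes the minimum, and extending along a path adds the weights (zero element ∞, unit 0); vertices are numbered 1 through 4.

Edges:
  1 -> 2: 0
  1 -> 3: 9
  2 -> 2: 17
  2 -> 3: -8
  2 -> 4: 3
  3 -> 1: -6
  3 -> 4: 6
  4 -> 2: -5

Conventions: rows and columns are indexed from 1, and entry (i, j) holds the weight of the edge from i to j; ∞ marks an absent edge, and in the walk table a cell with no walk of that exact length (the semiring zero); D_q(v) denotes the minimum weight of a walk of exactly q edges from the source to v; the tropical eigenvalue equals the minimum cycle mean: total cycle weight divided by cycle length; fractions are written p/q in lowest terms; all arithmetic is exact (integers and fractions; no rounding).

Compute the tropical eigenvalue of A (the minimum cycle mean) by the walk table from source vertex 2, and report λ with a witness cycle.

q=0: [∞, 0, ∞, ∞]
q=1: [∞, 17, -8, 3]
q=2: [-14, -2, 9, -2]
q=3: [3, -14, -10, 1]
q=4: [-16, -4, -22, -11]
Optimal cycle mean attained by: cycle 1->2->3->1, total 0 + (-8) + (-6), length 3.
Answer: λ = -14/3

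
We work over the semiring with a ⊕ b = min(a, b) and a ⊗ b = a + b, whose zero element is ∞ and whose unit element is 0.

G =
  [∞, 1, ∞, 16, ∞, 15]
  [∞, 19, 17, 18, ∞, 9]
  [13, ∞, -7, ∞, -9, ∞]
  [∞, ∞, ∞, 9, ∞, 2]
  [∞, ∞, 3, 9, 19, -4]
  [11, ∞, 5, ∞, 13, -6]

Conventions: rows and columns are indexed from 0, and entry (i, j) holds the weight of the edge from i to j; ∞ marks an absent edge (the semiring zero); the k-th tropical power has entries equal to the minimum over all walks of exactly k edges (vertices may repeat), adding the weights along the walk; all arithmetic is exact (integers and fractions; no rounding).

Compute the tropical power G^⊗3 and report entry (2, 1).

G^⊗2:
  [26, 20, 18, 19, 28, 9]
  [20, 38, 10, 27, 8, 3]
  [6, 14, -14, 0, -16, -13]
  [13, ∞, 7, 18, 15, -4]
  [7, ∞, -4, 18, -6, -10]
  [5, 12, -2, 22, -4, -12]
G^⊗3:
  [20, 27, 11, 28, 9, 3]
  [14, 21, 3, 17, 1, -3]
  [-2, 7, -21, -7, -23, -20]
  [7, 14, 0, 24, -2, -10]
  [1, 8, -11, 3, -13, -16]
  [-1, 6, -9, 5, -11, -18]
Key observation: the optimum is the walk 2->2->0->1, with weight (-7) + 13 + 1 = 7.
Optimal value attained by: walk 2->2->0->1.
Answer: (G^⊗3)[2][1] = 7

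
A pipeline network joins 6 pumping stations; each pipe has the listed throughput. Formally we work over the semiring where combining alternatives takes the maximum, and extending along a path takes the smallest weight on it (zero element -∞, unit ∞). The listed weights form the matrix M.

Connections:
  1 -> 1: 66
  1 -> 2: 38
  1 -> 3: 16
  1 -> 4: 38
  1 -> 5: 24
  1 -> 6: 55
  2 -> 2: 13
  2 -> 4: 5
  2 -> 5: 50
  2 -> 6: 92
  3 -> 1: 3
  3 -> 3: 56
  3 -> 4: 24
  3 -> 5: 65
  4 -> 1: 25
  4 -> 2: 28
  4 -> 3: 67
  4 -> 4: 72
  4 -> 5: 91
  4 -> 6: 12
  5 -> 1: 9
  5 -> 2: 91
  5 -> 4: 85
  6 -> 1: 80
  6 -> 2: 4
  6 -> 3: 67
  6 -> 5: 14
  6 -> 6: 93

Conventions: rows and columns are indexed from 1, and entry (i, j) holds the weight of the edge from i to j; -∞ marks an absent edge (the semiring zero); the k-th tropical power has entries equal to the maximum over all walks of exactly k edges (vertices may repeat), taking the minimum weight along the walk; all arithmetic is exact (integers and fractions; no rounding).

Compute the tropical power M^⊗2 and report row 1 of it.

M^⊗2:
  [66, 38, 55, 38, 38, 55]
  [80, 50, 67, 50, 14, 92]
  [24, 65, 56, 65, 56, 12]
  [25, 91, 67, 85, 72, 28]
  [25, 28, 67, 72, 85, 91]
  [80, 38, 67, 38, 65, 93]
Answer: row 1 of M^⊗2 = [66, 38, 55, 38, 38, 55]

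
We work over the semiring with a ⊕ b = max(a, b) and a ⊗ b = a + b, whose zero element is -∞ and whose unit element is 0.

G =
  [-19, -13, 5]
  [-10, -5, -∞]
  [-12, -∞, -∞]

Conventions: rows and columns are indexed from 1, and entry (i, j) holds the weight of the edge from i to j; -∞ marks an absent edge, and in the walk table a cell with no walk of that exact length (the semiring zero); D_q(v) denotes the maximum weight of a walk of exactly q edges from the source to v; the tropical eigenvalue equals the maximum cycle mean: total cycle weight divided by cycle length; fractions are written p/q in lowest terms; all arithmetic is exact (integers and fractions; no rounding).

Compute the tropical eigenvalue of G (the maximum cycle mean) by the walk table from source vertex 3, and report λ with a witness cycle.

q=0: [-∞, -∞, 0]
q=1: [-12, -∞, -∞]
q=2: [-31, -25, -7]
q=3: [-19, -30, -26]
Optimal cycle mean attained by: cycle 1->3->1, total 5 + (-12), length 2.
Answer: λ = -7/2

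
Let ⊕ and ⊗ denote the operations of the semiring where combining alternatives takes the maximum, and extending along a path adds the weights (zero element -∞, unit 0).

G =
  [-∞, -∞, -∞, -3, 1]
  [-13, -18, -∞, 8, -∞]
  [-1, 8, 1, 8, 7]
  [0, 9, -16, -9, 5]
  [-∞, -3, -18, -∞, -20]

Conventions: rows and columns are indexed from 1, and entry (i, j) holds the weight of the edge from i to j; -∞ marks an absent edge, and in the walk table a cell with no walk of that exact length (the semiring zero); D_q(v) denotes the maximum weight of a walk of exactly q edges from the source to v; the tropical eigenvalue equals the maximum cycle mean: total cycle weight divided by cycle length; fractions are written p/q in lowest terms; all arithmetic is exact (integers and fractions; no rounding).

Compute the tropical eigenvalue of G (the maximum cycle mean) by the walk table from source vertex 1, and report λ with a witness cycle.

q=0: [0, -∞, -∞, -∞, -∞]
q=1: [-∞, -∞, -∞, -3, 1]
q=2: [-3, 6, -17, -12, 2]
q=3: [-7, -1, -16, 14, -2]
q=4: [14, 23, -2, 7, 19]
q=5: [10, 16, 1, 31, 15]
Optimal cycle mean attained by: cycle 2->4->2, total 8 + 9, length 2.
Answer: λ = 17/2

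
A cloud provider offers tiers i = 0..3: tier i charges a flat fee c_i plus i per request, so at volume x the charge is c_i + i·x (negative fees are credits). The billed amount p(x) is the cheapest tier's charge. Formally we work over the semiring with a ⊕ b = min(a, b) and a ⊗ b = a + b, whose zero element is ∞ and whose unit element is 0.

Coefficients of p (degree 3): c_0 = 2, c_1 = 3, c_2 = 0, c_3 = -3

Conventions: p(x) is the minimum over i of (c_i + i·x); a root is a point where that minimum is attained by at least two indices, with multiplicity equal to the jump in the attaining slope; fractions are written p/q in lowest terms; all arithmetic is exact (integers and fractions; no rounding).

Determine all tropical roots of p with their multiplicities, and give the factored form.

hull edge (i=0, c=2) to (i=3, c=-3): slope -5/3, span 3
Factored form: p(x) = -3 ⊗ (x ⊕ 5/3) ⊗ (x ⊕ 5/3) ⊗ (x ⊕ 5/3)
Answer: roots = 5/3 (mult 3)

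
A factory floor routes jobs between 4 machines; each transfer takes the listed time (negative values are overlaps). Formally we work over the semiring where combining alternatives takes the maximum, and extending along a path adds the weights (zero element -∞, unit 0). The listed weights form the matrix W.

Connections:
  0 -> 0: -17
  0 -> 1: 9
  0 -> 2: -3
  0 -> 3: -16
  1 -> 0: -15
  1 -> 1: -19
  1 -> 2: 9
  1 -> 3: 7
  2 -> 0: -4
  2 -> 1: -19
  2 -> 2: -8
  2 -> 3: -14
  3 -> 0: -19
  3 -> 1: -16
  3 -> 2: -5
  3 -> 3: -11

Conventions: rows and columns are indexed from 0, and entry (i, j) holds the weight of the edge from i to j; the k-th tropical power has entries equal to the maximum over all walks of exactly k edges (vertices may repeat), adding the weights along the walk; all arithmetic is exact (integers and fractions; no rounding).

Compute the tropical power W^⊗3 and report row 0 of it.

W^⊗2:
  [-6, -8, 18, 16]
  [5, -6, 2, -4]
  [-12, 5, -7, -12]
  [-9, -10, -7, -9]
W^⊗3:
  [14, 3, 11, 5]
  [-2, 14, 3, 1]
  [-10, -3, 14, 12]
  [-11, 0, -1, -3]
Answer: row 0 of W^⊗3 = [14, 3, 11, 5]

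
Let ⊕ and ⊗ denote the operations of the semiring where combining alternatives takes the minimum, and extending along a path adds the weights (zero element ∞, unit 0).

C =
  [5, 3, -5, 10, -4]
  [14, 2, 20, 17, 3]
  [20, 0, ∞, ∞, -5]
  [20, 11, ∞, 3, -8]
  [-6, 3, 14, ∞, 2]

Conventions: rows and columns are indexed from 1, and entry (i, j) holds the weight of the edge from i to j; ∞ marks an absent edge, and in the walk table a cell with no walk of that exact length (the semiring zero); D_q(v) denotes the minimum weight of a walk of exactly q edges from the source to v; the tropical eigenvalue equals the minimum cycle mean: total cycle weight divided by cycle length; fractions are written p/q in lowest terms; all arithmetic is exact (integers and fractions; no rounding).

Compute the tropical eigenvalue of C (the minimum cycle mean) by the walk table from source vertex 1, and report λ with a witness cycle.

q=0: [0, ∞, ∞, ∞, ∞]
q=1: [5, 3, -5, 10, -4]
q=2: [-10, -5, 0, 13, -10]
q=3: [-16, -7, -15, 0, -14]
q=4: [-20, -15, -21, -6, -20]
q=5: [-26, -21, -25, -10, -26]
Optimal cycle mean attained by: cycle 1->3->5->1, total (-5) + (-5) + (-6), length 3.
Answer: λ = -16/3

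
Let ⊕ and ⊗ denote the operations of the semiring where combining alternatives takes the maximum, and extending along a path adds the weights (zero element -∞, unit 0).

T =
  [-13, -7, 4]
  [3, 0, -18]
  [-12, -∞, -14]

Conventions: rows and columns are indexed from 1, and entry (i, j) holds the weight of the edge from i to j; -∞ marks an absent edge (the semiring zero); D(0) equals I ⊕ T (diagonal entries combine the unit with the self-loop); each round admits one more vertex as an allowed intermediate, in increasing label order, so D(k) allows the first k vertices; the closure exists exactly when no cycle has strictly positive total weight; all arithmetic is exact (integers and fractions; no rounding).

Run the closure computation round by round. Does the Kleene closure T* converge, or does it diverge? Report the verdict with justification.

D(0):
  [0, -7, 4]
  [3, 0, -18]
  [-12, -∞, 0]
D(1):
  [0, -7, 4]
  [3, 0, 7]
  [-12, -19, 0]
D(2):
  [0, -7, 4]
  [3, 0, 7]
  [-12, -19, 0]
D(3):
  [0, -7, 4]
  [3, 0, 7]
  [-12, -19, 0]
Key observation: every diagonal entry stays at the unit through all rounds, so no improving cycle exists.
Answer: CONVERGES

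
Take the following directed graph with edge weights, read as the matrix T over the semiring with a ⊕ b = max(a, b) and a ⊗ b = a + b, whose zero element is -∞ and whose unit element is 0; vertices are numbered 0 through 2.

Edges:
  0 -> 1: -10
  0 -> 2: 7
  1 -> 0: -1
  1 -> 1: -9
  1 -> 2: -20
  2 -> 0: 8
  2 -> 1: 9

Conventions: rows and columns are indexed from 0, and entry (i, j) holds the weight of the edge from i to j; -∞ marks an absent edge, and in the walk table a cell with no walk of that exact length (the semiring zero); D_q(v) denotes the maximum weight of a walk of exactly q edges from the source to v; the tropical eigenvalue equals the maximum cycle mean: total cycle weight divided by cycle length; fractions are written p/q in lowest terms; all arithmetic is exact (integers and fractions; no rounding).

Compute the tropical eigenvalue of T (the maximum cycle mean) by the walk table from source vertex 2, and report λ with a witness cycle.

q=0: [-∞, -∞, 0]
q=1: [8, 9, -∞]
q=2: [8, 0, 15]
q=3: [23, 24, 15]
Optimal cycle mean attained by: cycle 0->2->0, total 7 + 8, length 2.
Answer: λ = 15/2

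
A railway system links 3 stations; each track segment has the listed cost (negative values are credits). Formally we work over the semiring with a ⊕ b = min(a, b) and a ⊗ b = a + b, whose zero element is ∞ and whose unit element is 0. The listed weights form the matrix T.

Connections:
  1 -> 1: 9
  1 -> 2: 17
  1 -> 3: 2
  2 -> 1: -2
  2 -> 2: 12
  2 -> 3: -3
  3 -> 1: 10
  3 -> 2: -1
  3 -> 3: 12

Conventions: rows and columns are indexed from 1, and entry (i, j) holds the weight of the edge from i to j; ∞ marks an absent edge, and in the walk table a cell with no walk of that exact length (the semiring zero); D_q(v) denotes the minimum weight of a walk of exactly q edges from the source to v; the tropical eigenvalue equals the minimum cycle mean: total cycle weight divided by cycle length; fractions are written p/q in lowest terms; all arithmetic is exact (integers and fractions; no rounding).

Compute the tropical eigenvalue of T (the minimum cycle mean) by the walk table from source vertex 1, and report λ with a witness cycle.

q=0: [0, ∞, ∞]
q=1: [9, 17, 2]
q=2: [12, 1, 11]
q=3: [-1, 10, -2]
Optimal cycle mean attained by: cycle 2->3->2, total (-3) + (-1), length 2.
Answer: λ = -2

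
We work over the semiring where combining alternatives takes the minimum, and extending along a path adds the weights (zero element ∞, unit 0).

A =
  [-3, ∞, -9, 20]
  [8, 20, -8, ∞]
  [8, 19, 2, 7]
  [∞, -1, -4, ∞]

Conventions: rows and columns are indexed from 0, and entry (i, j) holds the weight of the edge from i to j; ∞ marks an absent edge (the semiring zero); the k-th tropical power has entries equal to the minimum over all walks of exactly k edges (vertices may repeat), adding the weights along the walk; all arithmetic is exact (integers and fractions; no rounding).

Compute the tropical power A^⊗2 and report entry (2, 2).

A^⊗2:
  [-6, 10, -12, -2]
  [0, 11, -6, -1]
  [5, 6, -1, 9]
  [4, 15, -9, 3]
Key observation: the optimum is the walk 2->0->2, with weight 8 + (-9) = -1.
Optimal value attained by: walk 2->0->2.
Answer: (A^⊗2)[2][2] = -1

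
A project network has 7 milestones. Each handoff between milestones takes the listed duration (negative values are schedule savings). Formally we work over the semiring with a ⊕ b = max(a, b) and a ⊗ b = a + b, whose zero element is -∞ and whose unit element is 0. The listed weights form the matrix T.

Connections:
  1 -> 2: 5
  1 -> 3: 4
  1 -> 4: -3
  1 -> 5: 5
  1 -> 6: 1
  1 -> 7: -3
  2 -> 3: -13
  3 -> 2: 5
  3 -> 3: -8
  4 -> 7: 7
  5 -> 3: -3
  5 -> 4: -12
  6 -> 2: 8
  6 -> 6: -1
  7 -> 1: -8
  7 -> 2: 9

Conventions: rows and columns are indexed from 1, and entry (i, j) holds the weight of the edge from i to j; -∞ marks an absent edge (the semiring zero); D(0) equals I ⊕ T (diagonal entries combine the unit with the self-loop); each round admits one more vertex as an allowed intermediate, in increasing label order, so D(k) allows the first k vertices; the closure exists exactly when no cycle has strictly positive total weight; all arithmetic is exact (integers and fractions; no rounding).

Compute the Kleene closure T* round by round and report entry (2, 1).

D(0):
  [0, 5, 4, -3, 5, 1, -3]
  [-∞, 0, -13, -∞, -∞, -∞, -∞]
  [-∞, 5, 0, -∞, -∞, -∞, -∞]
  [-∞, -∞, -∞, 0, -∞, -∞, 7]
  [-∞, -∞, -3, -12, 0, -∞, -∞]
  [-∞, 8, -∞, -∞, -∞, 0, -∞]
  [-8, 9, -∞, -∞, -∞, -∞, 0]
D(1):
  [0, 5, 4, -3, 5, 1, -3]
  [-∞, 0, -13, -∞, -∞, -∞, -∞]
  [-∞, 5, 0, -∞, -∞, -∞, -∞]
  [-∞, -∞, -∞, 0, -∞, -∞, 7]
  [-∞, -∞, -3, -12, 0, -∞, -∞]
  [-∞, 8, -∞, -∞, -∞, 0, -∞]
  [-8, 9, -4, -11, -3, -7, 0]
D(2):
  [0, 5, 4, -3, 5, 1, -3]
  [-∞, 0, -13, -∞, -∞, -∞, -∞]
  [-∞, 5, 0, -∞, -∞, -∞, -∞]
  [-∞, -∞, -∞, 0, -∞, -∞, 7]
  [-∞, -∞, -3, -12, 0, -∞, -∞]
  [-∞, 8, -5, -∞, -∞, 0, -∞]
  [-8, 9, -4, -11, -3, -7, 0]
D(3):
  [0, 9, 4, -3, 5, 1, -3]
  [-∞, 0, -13, -∞, -∞, -∞, -∞]
  [-∞, 5, 0, -∞, -∞, -∞, -∞]
  [-∞, -∞, -∞, 0, -∞, -∞, 7]
  [-∞, 2, -3, -12, 0, -∞, -∞]
  [-∞, 8, -5, -∞, -∞, 0, -∞]
  [-8, 9, -4, -11, -3, -7, 0]
D(4):
  [0, 9, 4, -3, 5, 1, 4]
  [-∞, 0, -13, -∞, -∞, -∞, -∞]
  [-∞, 5, 0, -∞, -∞, -∞, -∞]
  [-∞, -∞, -∞, 0, -∞, -∞, 7]
  [-∞, 2, -3, -12, 0, -∞, -5]
  [-∞, 8, -5, -∞, -∞, 0, -∞]
  [-8, 9, -4, -11, -3, -7, 0]
D(5):
  [0, 9, 4, -3, 5, 1, 4]
  [-∞, 0, -13, -∞, -∞, -∞, -∞]
  [-∞, 5, 0, -∞, -∞, -∞, -∞]
  [-∞, -∞, -∞, 0, -∞, -∞, 7]
  [-∞, 2, -3, -12, 0, -∞, -5]
  [-∞, 8, -5, -∞, -∞, 0, -∞]
  [-8, 9, -4, -11, -3, -7, 0]
D(6):
  [0, 9, 4, -3, 5, 1, 4]
  [-∞, 0, -13, -∞, -∞, -∞, -∞]
  [-∞, 5, 0, -∞, -∞, -∞, -∞]
  [-∞, -∞, -∞, 0, -∞, -∞, 7]
  [-∞, 2, -3, -12, 0, -∞, -5]
  [-∞, 8, -5, -∞, -∞, 0, -∞]
  [-8, 9, -4, -11, -3, -7, 0]
D(7):
  [0, 13, 4, -3, 5, 1, 4]
  [-∞, 0, -13, -∞, -∞, -∞, -∞]
  [-∞, 5, 0, -∞, -∞, -∞, -∞]
  [-1, 16, 3, 0, 4, 0, 7]
  [-13, 4, -3, -12, 0, -12, -5]
  [-∞, 8, -5, -∞, -∞, 0, -∞]
  [-8, 9, -4, -11, -3, -7, 0]
Answer: T*[2][1] = -∞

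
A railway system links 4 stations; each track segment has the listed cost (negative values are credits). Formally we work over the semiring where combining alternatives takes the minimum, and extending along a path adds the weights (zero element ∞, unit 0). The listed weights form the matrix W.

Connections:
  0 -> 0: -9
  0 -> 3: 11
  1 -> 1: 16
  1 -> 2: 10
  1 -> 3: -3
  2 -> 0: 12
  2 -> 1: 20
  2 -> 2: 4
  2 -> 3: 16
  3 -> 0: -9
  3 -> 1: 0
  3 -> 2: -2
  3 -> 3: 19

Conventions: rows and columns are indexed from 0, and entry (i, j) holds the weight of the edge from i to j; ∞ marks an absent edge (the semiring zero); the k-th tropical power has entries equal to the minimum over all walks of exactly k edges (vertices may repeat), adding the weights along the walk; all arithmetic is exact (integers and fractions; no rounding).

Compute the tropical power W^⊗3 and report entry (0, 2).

W^⊗2:
  [-18, 11, 9, 2]
  [-12, -3, -5, 13]
  [3, 16, 8, 17]
  [-18, 16, 2, -3]
W^⊗3:
  [-27, 2, 0, -7]
  [-21, 13, -1, -6]
  [-6, 17, 12, 13]
  [-27, -3, -5, -7]
Key observation: the optimum is the walk 0->0->3->2, with weight (-9) + 11 + (-2) = 0.
Optimal value attained by: walk 0->0->3->2.
Answer: (W^⊗3)[0][2] = 0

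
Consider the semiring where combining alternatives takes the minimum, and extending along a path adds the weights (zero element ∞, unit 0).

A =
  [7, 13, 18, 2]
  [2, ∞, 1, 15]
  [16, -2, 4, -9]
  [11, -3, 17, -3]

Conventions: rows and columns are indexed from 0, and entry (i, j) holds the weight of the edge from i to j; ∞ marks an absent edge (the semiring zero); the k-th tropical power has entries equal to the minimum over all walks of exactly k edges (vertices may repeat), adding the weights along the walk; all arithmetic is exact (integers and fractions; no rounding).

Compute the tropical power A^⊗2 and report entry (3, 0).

A^⊗2:
  [13, -1, 14, -1]
  [9, -1, 5, -8]
  [0, -12, -1, -12]
  [-1, -6, -2, -6]
Key observation: the optimum is the walk 3->1->0, with weight (-3) + 2 = -1.
Optimal value attained by: walk 3->1->0.
Answer: (A^⊗2)[3][0] = -1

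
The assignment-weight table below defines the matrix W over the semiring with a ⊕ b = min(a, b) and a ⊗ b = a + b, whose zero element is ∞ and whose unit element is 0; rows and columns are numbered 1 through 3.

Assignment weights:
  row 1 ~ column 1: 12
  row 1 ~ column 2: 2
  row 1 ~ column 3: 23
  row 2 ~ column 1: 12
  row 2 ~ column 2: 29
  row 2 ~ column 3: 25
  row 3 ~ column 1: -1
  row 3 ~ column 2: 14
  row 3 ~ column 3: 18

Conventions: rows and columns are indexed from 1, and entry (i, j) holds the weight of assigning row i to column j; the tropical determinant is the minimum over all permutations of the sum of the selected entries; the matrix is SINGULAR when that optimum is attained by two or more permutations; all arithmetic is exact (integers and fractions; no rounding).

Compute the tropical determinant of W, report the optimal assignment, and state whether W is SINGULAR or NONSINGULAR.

σ = (1, 2, 3): 12 + 29 + 18 = 59
σ = (1, 3, 2): 12 + 25 + 14 = 51
σ = (2, 1, 3): 2 + 12 + 18 = 32
σ = (2, 3, 1): 2 + 25 + (-1) = 26
σ = (3, 1, 2): 23 + 12 + 14 = 49
σ = (3, 2, 1): 23 + 29 + (-1) = 51
Optimal value attained by: σ = (2, 3, 1).
Answer: det⊕(W) = 26; verdict: NONSINGULAR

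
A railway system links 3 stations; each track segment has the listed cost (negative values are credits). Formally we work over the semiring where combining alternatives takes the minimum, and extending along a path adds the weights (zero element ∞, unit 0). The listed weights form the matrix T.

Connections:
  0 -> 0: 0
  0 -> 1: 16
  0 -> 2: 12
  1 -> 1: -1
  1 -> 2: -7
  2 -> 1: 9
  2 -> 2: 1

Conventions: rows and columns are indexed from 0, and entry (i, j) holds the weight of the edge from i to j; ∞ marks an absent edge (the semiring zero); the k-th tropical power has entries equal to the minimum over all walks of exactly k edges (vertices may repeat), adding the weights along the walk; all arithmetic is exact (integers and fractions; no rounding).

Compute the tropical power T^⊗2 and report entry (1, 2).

T^⊗2:
  [0, 15, 9]
  [∞, -2, -8]
  [∞, 8, 2]
Key observation: the optimum is the walk 1->1->2, with weight (-1) + (-7) = -8.
Optimal value attained by: walk 1->1->2.
Answer: (T^⊗2)[1][2] = -8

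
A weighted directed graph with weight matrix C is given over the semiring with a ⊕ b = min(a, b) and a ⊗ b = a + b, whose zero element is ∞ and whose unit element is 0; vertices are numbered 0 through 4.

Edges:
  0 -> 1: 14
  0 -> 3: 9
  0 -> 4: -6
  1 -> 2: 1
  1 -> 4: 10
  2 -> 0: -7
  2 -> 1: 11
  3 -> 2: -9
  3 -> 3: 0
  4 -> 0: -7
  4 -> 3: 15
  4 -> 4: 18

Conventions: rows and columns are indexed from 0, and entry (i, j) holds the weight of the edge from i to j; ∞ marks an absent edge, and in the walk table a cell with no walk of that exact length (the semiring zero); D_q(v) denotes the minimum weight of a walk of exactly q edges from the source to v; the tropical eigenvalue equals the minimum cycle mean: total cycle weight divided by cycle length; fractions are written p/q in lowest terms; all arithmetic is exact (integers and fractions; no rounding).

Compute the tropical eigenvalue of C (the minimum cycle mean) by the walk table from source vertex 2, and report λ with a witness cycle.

q=0: [∞, ∞, 0, ∞, ∞]
q=1: [-7, 11, ∞, ∞, ∞]
q=2: [∞, 7, 12, 2, -13]
q=3: [-20, 23, -7, 2, 5]
q=4: [-14, -6, -7, -11, -26]
q=5: [-33, 0, -20, -11, -20]
Optimal cycle mean attained by: cycle 0->4->0, total (-6) + (-7), length 2.
Answer: λ = -13/2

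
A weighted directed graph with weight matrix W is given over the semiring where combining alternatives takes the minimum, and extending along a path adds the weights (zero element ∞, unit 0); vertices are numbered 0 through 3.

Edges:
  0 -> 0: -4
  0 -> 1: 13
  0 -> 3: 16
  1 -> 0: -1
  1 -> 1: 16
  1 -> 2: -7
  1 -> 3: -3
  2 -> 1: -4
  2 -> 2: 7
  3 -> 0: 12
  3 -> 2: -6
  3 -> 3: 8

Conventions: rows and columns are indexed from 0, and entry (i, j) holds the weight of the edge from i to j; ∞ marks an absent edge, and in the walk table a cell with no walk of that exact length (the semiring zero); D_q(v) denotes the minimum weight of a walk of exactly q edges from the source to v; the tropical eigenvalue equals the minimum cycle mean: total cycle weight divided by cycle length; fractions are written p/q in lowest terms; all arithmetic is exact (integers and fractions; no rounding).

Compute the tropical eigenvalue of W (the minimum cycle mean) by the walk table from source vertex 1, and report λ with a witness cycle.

q=0: [∞, 0, ∞, ∞]
q=1: [-1, 16, -7, -3]
q=2: [-5, -11, -9, 5]
q=3: [-12, -13, -18, -14]
q=4: [-16, -22, -20, -16]
Optimal cycle mean attained by: cycle 1->2->1, total (-7) + (-4), length 2.
Answer: λ = -11/2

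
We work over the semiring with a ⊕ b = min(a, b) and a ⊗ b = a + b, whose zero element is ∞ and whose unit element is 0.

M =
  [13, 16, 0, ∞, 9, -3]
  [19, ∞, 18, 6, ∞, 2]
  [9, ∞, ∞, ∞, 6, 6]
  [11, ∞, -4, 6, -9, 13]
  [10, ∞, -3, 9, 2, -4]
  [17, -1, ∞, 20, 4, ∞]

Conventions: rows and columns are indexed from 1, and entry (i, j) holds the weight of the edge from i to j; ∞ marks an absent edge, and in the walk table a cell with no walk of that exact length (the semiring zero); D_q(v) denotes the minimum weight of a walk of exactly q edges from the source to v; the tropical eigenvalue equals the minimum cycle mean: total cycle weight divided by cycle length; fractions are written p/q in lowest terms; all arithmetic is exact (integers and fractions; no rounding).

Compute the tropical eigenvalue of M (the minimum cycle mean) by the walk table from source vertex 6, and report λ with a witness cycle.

q=0: [∞, ∞, ∞, ∞, ∞, 0]
q=1: [17, -1, ∞, 20, 4, ∞]
q=2: [14, 33, 1, 5, 6, 0]
q=3: [10, -1, 1, 11, -4, 2]
q=4: [6, 1, -7, 5, -2, -8]
q=5: [2, -9, -5, 7, -4, -6]
q=6: [4, -7, -7, -3, -2, -8]
Optimal cycle mean attained by: cycle 2->4->5->6->2, total 6 + (-9) + (-4) + (-1), length 4.
Answer: λ = -2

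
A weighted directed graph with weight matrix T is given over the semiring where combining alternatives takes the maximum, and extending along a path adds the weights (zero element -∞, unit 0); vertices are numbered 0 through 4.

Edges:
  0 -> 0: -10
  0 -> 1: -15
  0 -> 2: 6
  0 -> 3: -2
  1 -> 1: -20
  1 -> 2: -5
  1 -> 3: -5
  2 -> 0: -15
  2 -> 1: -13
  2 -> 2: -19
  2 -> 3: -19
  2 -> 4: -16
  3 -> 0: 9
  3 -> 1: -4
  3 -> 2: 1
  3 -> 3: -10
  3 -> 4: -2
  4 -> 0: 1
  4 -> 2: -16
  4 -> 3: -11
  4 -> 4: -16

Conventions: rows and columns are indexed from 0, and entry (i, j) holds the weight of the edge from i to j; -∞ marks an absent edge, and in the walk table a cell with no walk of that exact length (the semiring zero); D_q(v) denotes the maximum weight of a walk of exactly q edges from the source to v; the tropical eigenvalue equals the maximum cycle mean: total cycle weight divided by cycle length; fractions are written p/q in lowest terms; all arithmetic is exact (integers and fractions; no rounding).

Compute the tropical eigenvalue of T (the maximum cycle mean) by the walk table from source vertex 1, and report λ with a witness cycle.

q=0: [-∞, 0, -∞, -∞, -∞]
q=1: [-∞, -20, -5, -5, -∞]
q=2: [4, -9, -4, -15, -7]
q=3: [-6, -11, 10, 2, -17]
q=4: [11, -2, 3, -8, 0]
q=5: [1, -4, 17, 9, -10]
Optimal cycle mean attained by: cycle 0->3->0, total (-2) + 9, length 2.
Answer: λ = 7/2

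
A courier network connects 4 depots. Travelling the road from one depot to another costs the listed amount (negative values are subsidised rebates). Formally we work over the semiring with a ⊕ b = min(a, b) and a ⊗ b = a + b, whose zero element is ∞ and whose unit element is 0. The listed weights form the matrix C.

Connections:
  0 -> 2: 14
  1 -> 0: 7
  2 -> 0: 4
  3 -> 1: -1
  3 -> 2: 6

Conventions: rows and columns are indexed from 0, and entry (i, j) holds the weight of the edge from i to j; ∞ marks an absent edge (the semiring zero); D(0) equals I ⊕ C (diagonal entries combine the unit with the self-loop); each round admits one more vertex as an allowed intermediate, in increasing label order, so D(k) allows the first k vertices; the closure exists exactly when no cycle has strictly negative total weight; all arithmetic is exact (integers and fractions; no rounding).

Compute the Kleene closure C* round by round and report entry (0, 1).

D(0):
  [0, ∞, 14, ∞]
  [7, 0, ∞, ∞]
  [4, ∞, 0, ∞]
  [∞, -1, 6, 0]
D(1):
  [0, ∞, 14, ∞]
  [7, 0, 21, ∞]
  [4, ∞, 0, ∞]
  [∞, -1, 6, 0]
D(2):
  [0, ∞, 14, ∞]
  [7, 0, 21, ∞]
  [4, ∞, 0, ∞]
  [6, -1, 6, 0]
D(3):
  [0, ∞, 14, ∞]
  [7, 0, 21, ∞]
  [4, ∞, 0, ∞]
  [6, -1, 6, 0]
D(4):
  [0, ∞, 14, ∞]
  [7, 0, 21, ∞]
  [4, ∞, 0, ∞]
  [6, -1, 6, 0]
Answer: C*[0][1] = ∞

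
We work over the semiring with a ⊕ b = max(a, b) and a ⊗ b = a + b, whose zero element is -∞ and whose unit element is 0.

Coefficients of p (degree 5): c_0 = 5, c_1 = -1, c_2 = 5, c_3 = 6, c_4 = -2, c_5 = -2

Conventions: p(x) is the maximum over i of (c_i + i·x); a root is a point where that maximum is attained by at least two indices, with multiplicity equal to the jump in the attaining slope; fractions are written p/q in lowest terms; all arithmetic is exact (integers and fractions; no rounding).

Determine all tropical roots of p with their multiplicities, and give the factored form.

hull edge (i=0, c=5) to (i=3, c=6): slope 1/3, span 3
hull edge (i=3, c=6) to (i=5, c=-2): slope -4, span 2
Factored form: p(x) = -2 ⊗ (x ⊕ (-1/3)) ⊗ (x ⊕ (-1/3)) ⊗ (x ⊕ (-1/3)) ⊗ (x ⊕ 4) ⊗ (x ⊕ 4)
Answer: roots = -1/3 (mult 3), 4 (mult 2)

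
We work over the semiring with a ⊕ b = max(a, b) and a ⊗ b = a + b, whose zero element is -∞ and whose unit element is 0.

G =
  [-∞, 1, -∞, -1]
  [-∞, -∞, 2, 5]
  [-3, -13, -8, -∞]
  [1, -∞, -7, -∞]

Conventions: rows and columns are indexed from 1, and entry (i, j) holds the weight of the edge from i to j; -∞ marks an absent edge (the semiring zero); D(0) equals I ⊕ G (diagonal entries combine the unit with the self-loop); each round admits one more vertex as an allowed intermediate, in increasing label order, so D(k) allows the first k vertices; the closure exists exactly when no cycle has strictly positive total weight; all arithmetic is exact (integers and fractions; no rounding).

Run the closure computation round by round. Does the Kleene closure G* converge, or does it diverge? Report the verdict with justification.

D(0):
  [0, 1, -∞, -1]
  [-∞, 0, 2, 5]
  [-3, -13, 0, -∞]
  [1, -∞, -7, 0]
D(1):
  [0, 1, -∞, -1]
  [-∞, 0, 2, 5]
  [-3, -2, 0, -4]
  [1, 2, -7, 0]
Detection: at round 2, diagonal entry (4, 4) turns strictly positive.
Key observation: the cycle 4->1->2->4 has total weight 1 + 1 + 5, which is strictly positive.
Answer: DIVERGES — positive cycle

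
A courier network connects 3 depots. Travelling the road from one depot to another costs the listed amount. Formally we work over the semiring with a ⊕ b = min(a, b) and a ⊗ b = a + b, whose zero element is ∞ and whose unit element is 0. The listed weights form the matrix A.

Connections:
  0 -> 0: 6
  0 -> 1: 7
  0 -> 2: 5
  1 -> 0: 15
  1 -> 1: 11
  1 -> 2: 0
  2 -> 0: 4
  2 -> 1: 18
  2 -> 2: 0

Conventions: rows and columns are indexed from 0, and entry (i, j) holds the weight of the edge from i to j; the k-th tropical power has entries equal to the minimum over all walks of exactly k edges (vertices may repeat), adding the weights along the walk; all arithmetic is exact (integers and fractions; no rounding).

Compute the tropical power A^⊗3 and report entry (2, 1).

A^⊗2:
  [9, 13, 5]
  [4, 18, 0]
  [4, 11, 0]
A^⊗3:
  [9, 16, 5]
  [4, 11, 0]
  [4, 11, 0]
Key observation: the optimum is the walk 2->2->0->1, with weight 0 + 4 + 7 = 11.
Optimal value attained by: walk 2->2->0->1.
Answer: (A^⊗3)[2][1] = 11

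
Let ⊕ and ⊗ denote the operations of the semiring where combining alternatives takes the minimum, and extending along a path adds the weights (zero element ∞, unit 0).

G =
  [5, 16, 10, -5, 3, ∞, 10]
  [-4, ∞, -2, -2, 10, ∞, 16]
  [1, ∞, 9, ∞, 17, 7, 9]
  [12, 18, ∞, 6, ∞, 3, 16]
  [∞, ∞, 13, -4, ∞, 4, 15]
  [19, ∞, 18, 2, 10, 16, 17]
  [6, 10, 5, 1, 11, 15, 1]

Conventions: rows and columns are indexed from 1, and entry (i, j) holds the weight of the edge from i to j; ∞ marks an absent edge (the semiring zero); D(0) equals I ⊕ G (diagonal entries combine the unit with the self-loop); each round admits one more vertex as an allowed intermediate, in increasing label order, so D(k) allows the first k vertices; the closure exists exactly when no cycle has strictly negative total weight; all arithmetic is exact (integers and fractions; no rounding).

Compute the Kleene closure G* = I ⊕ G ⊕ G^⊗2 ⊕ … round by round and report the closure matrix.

D(0):
  [0, 16, 10, -5, 3, ∞, 10]
  [-4, 0, -2, -2, 10, ∞, 16]
  [1, ∞, 0, ∞, 17, 7, 9]
  [12, 18, ∞, 0, ∞, 3, 16]
  [∞, ∞, 13, -4, 0, 4, 15]
  [19, ∞, 18, 2, 10, 0, 17]
  [6, 10, 5, 1, 11, 15, 0]
D(1):
  [0, 16, 10, -5, 3, ∞, 10]
  [-4, 0, -2, -9, -1, ∞, 6]
  [1, 17, 0, -4, 4, 7, 9]
  [12, 18, 22, 0, 15, 3, 16]
  [∞, ∞, 13, -4, 0, 4, 15]
  [19, 35, 18, 2, 10, 0, 17]
  [6, 10, 5, 1, 9, 15, 0]
D(2):
  [0, 16, 10, -5, 3, ∞, 10]
  [-4, 0, -2, -9, -1, ∞, 6]
  [1, 17, 0, -4, 4, 7, 9]
  [12, 18, 16, 0, 15, 3, 16]
  [∞, ∞, 13, -4, 0, 4, 15]
  [19, 35, 18, 2, 10, 0, 17]
  [6, 10, 5, 1, 9, 15, 0]
D(3):
  [0, 16, 10, -5, 3, 17, 10]
  [-4, 0, -2, -9, -1, 5, 6]
  [1, 17, 0, -4, 4, 7, 9]
  [12, 18, 16, 0, 15, 3, 16]
  [14, 30, 13, -4, 0, 4, 15]
  [19, 35, 18, 2, 10, 0, 17]
  [6, 10, 5, 1, 9, 12, 0]
D(4):
  [0, 13, 10, -5, 3, -2, 10]
  [-4, 0, -2, -9, -1, -6, 6]
  [1, 14, 0, -4, 4, -1, 9]
  [12, 18, 16, 0, 15, 3, 16]
  [8, 14, 12, -4, 0, -1, 12]
  [14, 20, 18, 2, 10, 0, 17]
  [6, 10, 5, 1, 9, 4, 0]
D(5):
  [0, 13, 10, -5, 3, -2, 10]
  [-4, 0, -2, -9, -1, -6, 6]
  [1, 14, 0, -4, 4, -1, 9]
  [12, 18, 16, 0, 15, 3, 16]
  [8, 14, 12, -4, 0, -1, 12]
  [14, 20, 18, 2, 10, 0, 17]
  [6, 10, 5, 1, 9, 4, 0]
D(6):
  [0, 13, 10, -5, 3, -2, 10]
  [-4, 0, -2, -9, -1, -6, 6]
  [1, 14, 0, -4, 4, -1, 9]
  [12, 18, 16, 0, 13, 3, 16]
  [8, 14, 12, -4, 0, -1, 12]
  [14, 20, 18, 2, 10, 0, 17]
  [6, 10, 5, 1, 9, 4, 0]
D(7):
  [0, 13, 10, -5, 3, -2, 10]
  [-4, 0, -2, -9, -1, -6, 6]
  [1, 14, 0, -4, 4, -1, 9]
  [12, 18, 16, 0, 13, 3, 16]
  [8, 14, 12, -4, 0, -1, 12]
  [14, 20, 18, 2, 10, 0, 17]
  [6, 10, 5, 1, 9, 4, 0]
Answer: G* = [[0, 13, 10, -5, 3, -2, 10], [-4, 0, -2, -9, -1, -6, 6], [1, 14, 0, -4, 4, -1, 9], [12, 18, 16, 0, 13, 3, 16], [8, 14, 12, -4, 0, -1, 12], [14, 20, 18, 2, 10, 0, 17], [6, 10, 5, 1, 9, 4, 0]]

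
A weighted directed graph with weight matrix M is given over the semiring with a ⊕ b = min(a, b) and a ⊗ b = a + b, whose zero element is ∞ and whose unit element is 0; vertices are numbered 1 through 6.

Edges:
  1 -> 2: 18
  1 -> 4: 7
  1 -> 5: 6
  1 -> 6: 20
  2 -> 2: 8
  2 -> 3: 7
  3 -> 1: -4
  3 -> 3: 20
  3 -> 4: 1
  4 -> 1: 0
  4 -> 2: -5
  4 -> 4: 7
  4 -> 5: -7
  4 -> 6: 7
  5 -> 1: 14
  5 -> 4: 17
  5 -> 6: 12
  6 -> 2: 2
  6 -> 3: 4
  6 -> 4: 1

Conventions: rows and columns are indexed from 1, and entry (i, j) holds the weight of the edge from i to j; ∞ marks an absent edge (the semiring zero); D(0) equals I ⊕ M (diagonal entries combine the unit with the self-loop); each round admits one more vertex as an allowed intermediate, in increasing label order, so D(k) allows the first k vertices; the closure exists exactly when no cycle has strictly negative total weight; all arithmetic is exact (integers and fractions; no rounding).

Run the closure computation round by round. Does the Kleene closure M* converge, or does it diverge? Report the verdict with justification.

D(0):
  [0, 18, ∞, 7, 6, 20]
  [∞, 0, 7, ∞, ∞, ∞]
  [-4, ∞, 0, 1, ∞, ∞]
  [0, -5, ∞, 0, -7, 7]
  [14, ∞, ∞, 17, 0, 12]
  [∞, 2, 4, 1, ∞, 0]
D(1):
  [0, 18, ∞, 7, 6, 20]
  [∞, 0, 7, ∞, ∞, ∞]
  [-4, 14, 0, 1, 2, 16]
  [0, -5, ∞, 0, -7, 7]
  [14, 32, ∞, 17, 0, 12]
  [∞, 2, 4, 1, ∞, 0]
D(2):
  [0, 18, 25, 7, 6, 20]
  [∞, 0, 7, ∞, ∞, ∞]
  [-4, 14, 0, 1, 2, 16]
  [0, -5, 2, 0, -7, 7]
  [14, 32, 39, 17, 0, 12]
  [∞, 2, 4, 1, ∞, 0]
D(3):
  [0, 18, 25, 7, 6, 20]
  [3, 0, 7, 8, 9, 23]
  [-4, 14, 0, 1, 2, 16]
  [-2, -5, 2, 0, -7, 7]
  [14, 32, 39, 17, 0, 12]
  [0, 2, 4, 1, 6, 0]
D(4):
  [0, 2, 9, 7, 0, 14]
  [3, 0, 7, 8, 1, 15]
  [-4, -4, 0, 1, -6, 8]
  [-2, -5, 2, 0, -7, 7]
  [14, 12, 19, 17, 0, 12]
  [-1, -4, 3, 1, -6, 0]
D(5):
  [0, 2, 9, 7, 0, 12]
  [3, 0, 7, 8, 1, 13]
  [-4, -4, 0, 1, -6, 6]
  [-2, -5, 2, 0, -7, 5]
  [14, 12, 19, 17, 0, 12]
  [-1, -4, 3, 1, -6, 0]
D(6):
  [0, 2, 9, 7, 0, 12]
  [3, 0, 7, 8, 1, 13]
  [-4, -4, 0, 1, -6, 6]
  [-2, -5, 2, 0, -7, 5]
  [11, 8, 15, 13, 0, 12]
  [-1, -4, 3, 1, -6, 0]
Key observation: every diagonal entry stays at the unit through all rounds, so no improving cycle exists.
Answer: CONVERGES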